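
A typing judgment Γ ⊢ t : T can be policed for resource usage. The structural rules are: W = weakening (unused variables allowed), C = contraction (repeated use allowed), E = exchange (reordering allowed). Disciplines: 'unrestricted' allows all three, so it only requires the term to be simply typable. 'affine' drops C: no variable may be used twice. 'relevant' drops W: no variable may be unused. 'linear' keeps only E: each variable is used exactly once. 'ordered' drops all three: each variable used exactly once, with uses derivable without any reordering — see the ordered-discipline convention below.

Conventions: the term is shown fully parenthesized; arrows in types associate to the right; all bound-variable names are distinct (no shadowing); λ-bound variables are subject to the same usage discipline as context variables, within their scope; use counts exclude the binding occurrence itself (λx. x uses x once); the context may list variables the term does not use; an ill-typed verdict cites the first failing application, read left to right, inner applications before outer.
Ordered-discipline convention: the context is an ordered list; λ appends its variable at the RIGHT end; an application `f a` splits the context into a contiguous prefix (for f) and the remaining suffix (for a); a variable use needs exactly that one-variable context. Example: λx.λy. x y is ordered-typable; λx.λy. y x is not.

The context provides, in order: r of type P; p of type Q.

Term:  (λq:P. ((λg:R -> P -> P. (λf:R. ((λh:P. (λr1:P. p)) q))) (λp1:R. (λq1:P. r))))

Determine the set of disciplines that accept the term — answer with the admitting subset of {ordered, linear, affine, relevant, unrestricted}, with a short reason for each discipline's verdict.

admitted in: affine, unrestricted
usage: r: 1×; p: 1×; q (λ-bound): 1×; g (λ-bound): 0×; f (λ-bound): 0×; h (λ-bound): 0×; r1 (λ-bound): 0×; p1 (λ-bound): 0×; q1 (λ-bound): 0×
use order (left to right): p, q, r
typing: well-typed — term : P -> R -> P -> Q
ordered ✗ (g, f, h, r1, p1, q1 left unused)
linear ✗ (g, f, h, r1, p1, q1 left unused)
affine ✓ (none of r, p, q, g, f, h, r1, p1, q1 used more than once)
relevant ✗ (g, f, h, r1, p1, q1 left unused)
unrestricted ✓ (typability at P -> R -> P -> Q is all that's needed)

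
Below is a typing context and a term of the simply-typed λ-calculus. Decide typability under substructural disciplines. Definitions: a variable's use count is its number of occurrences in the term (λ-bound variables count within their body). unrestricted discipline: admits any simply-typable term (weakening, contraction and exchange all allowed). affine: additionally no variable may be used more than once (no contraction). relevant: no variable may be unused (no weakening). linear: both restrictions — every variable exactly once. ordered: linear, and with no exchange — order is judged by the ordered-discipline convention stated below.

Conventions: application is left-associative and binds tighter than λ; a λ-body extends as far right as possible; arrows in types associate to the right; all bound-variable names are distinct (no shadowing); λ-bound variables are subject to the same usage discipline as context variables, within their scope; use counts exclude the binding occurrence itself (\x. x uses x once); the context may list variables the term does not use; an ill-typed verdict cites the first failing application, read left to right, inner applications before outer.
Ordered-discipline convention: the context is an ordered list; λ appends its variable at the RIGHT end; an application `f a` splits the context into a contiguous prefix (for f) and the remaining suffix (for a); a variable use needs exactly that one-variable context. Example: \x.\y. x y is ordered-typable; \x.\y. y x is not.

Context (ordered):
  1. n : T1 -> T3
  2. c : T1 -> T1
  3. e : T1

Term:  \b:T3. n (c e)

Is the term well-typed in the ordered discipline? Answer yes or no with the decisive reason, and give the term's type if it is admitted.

no — b never used (weakening)
usage: n: 1; c: 1; e: 1; b [bound]: 0
left-to-right use order: n, c, e
typing: well-typed — term : T3 -> T3
across the five disciplines: ordered ✗ · linear ✗ · affine ✓ · relevant ✗ · unrestricted ✓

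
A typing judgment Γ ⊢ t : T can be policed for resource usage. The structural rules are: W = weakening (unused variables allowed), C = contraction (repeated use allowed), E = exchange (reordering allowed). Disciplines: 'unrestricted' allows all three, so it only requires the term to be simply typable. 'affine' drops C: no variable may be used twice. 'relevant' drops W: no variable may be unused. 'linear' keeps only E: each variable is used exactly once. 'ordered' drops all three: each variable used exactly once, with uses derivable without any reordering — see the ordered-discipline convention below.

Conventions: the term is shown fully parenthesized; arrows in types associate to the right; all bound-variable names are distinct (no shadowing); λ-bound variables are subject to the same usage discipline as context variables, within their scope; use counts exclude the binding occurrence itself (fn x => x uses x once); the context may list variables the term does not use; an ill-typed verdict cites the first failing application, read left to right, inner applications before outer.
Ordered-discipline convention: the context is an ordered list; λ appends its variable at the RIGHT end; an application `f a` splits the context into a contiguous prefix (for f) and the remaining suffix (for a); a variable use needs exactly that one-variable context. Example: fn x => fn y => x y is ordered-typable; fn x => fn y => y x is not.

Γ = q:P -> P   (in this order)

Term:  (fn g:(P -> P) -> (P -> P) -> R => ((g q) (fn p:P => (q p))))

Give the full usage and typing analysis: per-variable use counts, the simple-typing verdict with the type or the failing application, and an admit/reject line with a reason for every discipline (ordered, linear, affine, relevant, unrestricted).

variable uses: q=2, g (λ-bound)=1, p (λ-bound)=1
uses in reading order: g, q, q, p
typing: well-typed at ((P -> P) -> (P -> P) -> R) -> R
ordered ✗ (uses contraction: q ×2)
linear ✗ (uses contraction: q ×2)
affine ✗ (uses contraction: q ×2)
relevant ✓ (every one of q, g, p appears)
unrestricted ✓ (well-typed at ((P -> P) -> (P -> P) -> R) -> R; no restrictions here)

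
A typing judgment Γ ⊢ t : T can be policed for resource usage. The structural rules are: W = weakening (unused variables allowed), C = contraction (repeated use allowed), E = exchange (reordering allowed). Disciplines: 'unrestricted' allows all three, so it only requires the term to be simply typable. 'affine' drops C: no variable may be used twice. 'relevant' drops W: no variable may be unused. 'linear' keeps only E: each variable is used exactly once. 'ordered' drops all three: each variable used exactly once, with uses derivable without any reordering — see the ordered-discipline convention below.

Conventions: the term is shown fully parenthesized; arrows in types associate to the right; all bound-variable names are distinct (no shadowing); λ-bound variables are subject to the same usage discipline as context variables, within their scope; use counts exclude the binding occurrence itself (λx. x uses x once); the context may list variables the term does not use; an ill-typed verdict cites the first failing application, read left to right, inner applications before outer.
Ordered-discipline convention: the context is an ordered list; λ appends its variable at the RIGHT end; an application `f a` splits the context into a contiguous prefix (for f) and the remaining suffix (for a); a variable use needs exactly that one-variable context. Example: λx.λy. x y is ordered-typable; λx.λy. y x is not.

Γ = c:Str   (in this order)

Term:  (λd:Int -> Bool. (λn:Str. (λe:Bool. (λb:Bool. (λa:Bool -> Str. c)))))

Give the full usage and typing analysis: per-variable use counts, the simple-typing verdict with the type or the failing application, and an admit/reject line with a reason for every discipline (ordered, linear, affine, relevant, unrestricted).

counts: c: 1, d (bound): 0, n (bound): 0, e (bound): 0, b (bound): 0, a (bound): 0
left-to-right use order: c
typing: the term checks, with type (Int -> Bool) -> Str -> Bool -> Bool -> (Bool -> Str) -> Str
ordered ✗ (d, n, e, b, a left unused)
linear ✗ (d, n, e, b, a left unused)
affine ✓ (no duplicate uses among c, d, n, e, b, a)
relevant ✗ (d, n, e, b, a left unused)
unrestricted ✓ (simply typable at (Int -> Bool) -> Str -> Bool -> Bool -> (Bool -> Str) -> Str; W, C, E all held)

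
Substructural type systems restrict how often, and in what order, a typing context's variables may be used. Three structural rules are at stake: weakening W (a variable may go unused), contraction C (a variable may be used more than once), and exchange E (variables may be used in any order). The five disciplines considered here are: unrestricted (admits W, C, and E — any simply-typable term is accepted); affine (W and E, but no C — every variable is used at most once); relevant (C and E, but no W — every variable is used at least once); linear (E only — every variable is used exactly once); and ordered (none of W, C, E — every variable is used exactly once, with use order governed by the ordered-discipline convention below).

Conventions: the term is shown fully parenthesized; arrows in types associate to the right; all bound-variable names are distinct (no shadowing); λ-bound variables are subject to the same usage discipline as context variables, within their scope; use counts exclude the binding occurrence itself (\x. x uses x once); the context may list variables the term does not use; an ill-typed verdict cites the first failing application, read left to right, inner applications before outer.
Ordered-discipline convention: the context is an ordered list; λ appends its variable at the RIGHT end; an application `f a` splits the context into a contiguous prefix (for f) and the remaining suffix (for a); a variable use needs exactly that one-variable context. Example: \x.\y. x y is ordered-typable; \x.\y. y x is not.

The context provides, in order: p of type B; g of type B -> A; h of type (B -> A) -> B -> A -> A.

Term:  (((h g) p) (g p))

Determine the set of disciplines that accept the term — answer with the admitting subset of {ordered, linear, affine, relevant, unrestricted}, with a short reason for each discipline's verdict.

admitted in: relevant, unrestricted
counts: p: 2×, g: 2×, h: 1×
order of uses: h, g, p, g, p
typing: well-typed at A
ordered: ✗ — uses contraction: p ×2, g ×2
linear: ✗ — uses contraction: p ×2, g ×2
affine: ✗ — uses contraction: p ×2, g ×2
relevant: ✓ — p, g, h: all used, weakening unneeded
unrestricted: ✓ — typability at A is all that's needed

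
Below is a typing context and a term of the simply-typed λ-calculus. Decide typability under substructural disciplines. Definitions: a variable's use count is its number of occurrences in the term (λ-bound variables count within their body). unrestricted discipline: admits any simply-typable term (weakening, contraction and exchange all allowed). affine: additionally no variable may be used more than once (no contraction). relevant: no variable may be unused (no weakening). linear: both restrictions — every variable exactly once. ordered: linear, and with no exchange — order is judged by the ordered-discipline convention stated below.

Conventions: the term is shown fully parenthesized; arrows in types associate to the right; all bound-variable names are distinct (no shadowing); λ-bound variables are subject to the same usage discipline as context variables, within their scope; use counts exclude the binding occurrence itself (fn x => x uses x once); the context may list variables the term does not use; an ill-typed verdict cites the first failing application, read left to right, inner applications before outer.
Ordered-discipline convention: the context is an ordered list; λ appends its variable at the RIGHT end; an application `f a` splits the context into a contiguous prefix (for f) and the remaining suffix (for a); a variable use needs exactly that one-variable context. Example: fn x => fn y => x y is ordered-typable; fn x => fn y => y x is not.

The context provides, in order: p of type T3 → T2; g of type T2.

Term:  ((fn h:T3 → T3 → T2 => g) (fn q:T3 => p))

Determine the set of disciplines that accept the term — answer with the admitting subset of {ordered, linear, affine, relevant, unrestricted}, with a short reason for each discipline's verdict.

admitted in: affine, unrestricted
use counts: p ×1, g ×1, h (λ-bound) ×0, q (λ-bound) ×0
uses in reading order: g, p
typing: well-typed — term : T2
ordered ✗ (needs weakening: h, q unused)
linear ✗ (needs weakening: h, q unused)
affine ✓ (at most one use each (p, g, h, q))
relevant ✗ (needs weakening: h, q unused)
unrestricted ✓ (typability at T2 is all that's needed)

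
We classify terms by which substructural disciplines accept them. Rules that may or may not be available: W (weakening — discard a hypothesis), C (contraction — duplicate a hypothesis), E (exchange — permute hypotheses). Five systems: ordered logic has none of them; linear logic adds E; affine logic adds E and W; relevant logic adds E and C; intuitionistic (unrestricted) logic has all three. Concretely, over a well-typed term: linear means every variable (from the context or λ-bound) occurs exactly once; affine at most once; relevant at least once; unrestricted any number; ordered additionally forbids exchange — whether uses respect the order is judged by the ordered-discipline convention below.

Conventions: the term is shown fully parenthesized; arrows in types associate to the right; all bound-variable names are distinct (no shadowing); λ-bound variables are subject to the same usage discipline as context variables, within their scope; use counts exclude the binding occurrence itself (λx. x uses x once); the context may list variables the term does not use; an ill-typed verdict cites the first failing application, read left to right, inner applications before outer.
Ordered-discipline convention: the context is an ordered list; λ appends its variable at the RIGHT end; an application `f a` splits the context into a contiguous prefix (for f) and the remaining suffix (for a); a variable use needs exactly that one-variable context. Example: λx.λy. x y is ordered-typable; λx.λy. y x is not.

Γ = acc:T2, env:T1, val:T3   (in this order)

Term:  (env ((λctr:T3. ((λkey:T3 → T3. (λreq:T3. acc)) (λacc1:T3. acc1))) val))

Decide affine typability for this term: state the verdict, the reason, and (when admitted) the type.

no — a type mismatch blocks all five
use counts: acc ×1; env ×1; val ×1; ctr [bound] ×0; key [bound] ×0; req [bound] ×0; acc1 [bound] ×1
uses in reading order: env, acc, acc1, val
typing: ill-typed: applying a non-function (T1)
summary: ordered ✗ | linear ✗ | affine ✗ | relevant ✗ | unrestricted ✗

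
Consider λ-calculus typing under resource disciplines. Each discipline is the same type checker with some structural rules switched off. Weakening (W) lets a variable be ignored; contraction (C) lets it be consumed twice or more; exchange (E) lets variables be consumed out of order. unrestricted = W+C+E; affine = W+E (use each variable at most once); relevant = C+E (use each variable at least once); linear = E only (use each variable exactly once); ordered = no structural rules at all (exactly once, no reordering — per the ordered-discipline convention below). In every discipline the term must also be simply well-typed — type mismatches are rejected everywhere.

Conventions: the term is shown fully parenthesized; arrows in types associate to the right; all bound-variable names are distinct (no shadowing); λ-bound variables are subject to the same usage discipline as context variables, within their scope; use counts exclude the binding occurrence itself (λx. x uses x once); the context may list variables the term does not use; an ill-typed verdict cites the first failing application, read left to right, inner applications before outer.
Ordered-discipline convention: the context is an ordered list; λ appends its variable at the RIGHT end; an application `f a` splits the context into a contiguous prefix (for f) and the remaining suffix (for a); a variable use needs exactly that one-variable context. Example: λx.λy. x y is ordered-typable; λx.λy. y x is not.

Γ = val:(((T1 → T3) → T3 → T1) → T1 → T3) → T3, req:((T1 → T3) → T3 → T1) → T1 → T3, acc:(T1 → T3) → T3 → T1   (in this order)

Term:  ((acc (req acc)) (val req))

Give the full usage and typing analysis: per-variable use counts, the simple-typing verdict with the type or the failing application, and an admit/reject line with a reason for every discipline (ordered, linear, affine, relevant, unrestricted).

counts: val: 1, req: 2, acc: 2
order of uses: acc, req, acc, val, req
typing: ✓ — T1
ordered: ✗, repeated use of req ×2, acc ×2
linear: ✗, repeated use of req ×2, acc ×2
affine: ✗, repeated use of req ×2, acc ×2
relevant: ✓, val, req, acc: all used, weakening unneeded
unrestricted: ✓, well-typed at T1; no restrictions here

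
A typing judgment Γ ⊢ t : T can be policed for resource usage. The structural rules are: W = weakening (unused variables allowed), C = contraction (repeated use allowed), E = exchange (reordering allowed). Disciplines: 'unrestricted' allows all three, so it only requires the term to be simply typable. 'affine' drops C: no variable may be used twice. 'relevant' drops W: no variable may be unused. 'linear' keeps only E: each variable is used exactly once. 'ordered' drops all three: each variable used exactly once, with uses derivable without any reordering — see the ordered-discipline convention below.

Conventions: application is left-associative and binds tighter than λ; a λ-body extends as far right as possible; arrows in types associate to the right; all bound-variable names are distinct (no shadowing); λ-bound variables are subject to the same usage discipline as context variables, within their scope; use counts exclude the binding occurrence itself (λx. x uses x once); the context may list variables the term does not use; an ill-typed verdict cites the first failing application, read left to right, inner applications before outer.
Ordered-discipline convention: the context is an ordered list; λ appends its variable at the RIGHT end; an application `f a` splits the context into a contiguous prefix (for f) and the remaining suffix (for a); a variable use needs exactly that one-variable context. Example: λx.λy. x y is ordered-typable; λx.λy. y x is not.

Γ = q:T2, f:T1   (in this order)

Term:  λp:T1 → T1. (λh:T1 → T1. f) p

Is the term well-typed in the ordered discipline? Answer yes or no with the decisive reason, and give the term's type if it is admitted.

no — unused: q, h — weakening required
use counts: q ×0, f ×1, p [bound] ×1, h [bound] ×0
order of uses: f, p
typing: well-typed — term : (T1 → T1) → T1
across the five disciplines: ordered ✗, linear ✗, affine ✓, relevant ✗, unrestricted ✓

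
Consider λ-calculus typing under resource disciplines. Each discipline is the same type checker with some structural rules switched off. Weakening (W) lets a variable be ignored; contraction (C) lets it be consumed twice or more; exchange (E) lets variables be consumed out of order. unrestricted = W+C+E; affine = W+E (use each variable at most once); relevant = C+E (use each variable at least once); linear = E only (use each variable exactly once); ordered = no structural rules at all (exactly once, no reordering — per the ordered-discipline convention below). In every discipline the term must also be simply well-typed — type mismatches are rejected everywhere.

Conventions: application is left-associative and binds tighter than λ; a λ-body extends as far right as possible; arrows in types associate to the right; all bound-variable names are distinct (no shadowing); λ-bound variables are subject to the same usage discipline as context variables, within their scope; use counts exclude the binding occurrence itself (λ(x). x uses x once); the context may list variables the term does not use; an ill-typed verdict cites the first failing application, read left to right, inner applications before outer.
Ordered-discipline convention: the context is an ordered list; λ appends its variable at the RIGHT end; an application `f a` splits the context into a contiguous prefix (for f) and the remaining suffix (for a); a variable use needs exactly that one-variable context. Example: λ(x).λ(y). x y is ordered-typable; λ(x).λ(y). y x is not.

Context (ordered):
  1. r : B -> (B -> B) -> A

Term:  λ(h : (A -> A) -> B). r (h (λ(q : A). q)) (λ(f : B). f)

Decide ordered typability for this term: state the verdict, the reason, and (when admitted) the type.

yes — one use each (r, h, q, f); ordered split holds; term : ((A -> A) -> B) -> A
counts: r=1, h (bound)=1, q (bound)=1, f (bound)=1
order of uses: r, h, q, f
typing: well-typed at ((A -> A) -> B) -> A
per-discipline verdicts: ordered ✓; linear ✓; affine ✓; relevant ✓; unrestricted ✓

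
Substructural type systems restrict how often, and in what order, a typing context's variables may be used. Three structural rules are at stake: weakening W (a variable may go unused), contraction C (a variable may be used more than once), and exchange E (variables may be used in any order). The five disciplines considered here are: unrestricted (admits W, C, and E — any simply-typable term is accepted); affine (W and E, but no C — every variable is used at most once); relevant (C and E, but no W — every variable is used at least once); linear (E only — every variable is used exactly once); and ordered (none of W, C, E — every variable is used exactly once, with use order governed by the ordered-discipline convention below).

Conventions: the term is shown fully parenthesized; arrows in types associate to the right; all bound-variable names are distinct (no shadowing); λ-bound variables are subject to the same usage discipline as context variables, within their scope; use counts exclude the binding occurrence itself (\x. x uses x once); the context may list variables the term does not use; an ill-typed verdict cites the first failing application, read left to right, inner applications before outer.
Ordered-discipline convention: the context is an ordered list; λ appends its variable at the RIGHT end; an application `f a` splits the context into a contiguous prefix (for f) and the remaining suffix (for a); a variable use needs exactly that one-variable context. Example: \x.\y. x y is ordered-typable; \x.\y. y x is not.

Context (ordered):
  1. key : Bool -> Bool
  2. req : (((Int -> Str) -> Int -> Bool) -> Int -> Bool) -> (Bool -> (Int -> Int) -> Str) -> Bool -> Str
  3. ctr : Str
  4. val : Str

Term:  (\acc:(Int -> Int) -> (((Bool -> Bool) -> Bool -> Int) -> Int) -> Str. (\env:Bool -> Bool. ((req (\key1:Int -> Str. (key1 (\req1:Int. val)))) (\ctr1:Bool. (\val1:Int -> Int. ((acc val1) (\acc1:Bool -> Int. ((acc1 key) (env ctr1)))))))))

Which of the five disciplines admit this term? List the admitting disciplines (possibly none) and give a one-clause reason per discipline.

admitting disciplines: none
usage: key: 1; req: 1; ctr: 0; val: 1; acc (λ-bound): 1; env (λ-bound): 1; key1 (λ-bound): 1; req1 (λ-bound): 0; ctr1 (λ-bound): 1; val1 (λ-bound): 1; acc1 (λ-bound): 1
use order (left to right): req, key1, val, acc, val1, acc1, key, env, ctr1
typing: ill-typed: an argument Int -> Str mismatches the expected Int
ordered ✗ (fails simple typing)
linear ✗ (a type mismatch blocks all five)
affine ✗ (the type mismatch rejects it)
relevant ✗ (not simply typable)
unrestricted ✗ (fails simple typing)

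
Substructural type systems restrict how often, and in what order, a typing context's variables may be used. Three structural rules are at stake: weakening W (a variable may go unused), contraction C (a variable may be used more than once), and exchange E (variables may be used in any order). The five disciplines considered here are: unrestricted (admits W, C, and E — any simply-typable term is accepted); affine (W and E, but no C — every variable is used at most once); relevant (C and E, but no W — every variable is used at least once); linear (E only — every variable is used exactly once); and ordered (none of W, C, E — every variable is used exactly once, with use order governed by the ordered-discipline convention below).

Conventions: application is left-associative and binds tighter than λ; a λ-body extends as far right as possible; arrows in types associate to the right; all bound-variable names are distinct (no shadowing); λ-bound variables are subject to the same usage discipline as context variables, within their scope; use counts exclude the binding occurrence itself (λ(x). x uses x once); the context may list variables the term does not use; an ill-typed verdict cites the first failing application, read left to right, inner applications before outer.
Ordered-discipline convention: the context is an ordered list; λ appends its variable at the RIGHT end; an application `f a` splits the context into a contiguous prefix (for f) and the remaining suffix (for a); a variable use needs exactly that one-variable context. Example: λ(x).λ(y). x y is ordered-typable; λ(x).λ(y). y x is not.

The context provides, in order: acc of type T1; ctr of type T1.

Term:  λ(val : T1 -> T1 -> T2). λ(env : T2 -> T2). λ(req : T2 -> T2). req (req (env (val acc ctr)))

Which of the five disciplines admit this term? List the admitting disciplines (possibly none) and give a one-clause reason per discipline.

accepted by: relevant, unrestricted
counts: acc ×1, ctr ×1, val (bound) ×1, env (bound) ×1, req (bound) ×2
left-to-right use order: req, req, env, val, acc, ctr
typing: well-typed at (T1 -> T1 -> T2) -> (T2 -> T2) -> (T2 -> T2) -> T2
ordered: ✗, uses contraction: req ×2
linear: ✗, uses contraction: req ×2
affine: ✗, uses contraction: req ×2
relevant: ✓, at least one use each (acc, ctr, val, env, req)
unrestricted: ✓, well-typed at (T1 -> T1 -> T2) -> (T2 -> T2) -> (T2 -> T2) -> T2; no restrictions here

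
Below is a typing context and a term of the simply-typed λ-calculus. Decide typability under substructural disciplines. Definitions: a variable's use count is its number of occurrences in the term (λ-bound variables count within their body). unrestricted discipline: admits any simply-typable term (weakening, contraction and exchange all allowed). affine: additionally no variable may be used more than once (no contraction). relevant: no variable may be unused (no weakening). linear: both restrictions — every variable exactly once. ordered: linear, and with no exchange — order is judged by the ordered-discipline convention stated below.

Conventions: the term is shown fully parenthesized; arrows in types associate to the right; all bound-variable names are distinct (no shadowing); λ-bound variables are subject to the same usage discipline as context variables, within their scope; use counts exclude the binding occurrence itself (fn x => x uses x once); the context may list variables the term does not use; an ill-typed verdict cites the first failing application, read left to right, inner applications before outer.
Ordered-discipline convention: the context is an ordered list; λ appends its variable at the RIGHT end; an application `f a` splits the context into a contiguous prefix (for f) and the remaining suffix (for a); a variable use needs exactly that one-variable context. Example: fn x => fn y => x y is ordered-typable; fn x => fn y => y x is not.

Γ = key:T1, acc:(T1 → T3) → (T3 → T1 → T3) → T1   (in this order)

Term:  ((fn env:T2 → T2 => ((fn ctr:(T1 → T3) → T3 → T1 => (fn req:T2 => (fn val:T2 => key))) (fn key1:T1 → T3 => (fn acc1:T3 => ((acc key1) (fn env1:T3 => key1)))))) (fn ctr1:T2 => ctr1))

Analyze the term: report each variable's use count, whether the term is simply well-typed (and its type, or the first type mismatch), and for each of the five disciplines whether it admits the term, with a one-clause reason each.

counts: key: 1×, acc: 1×, env (λ-bound): 0×, ctr (λ-bound): 0×, req (λ-bound): 0×, val (λ-bound): 0×, key1 (λ-bound): 2×, acc1 (λ-bound): 0×, env1 (λ-bound): 0×, ctr1 (λ-bound): 1×
uses in reading order: key, acc, key1, key1, ctr1
typing: the term checks, with type T2 → T2 → T1
ordered ✗ (key1 ×2 used more than once (contraction); env, ctr, req, val, acc1, env1 never used (weakening))
linear ✗ (key1 ×2 used more than once (contraction); env, ctr, req, val, acc1, env1 never used (weakening))
affine ✗ (key1 ×2 used more than once (contraction))
relevant ✗ (env, ctr, req, val, acc1, env1 never used (weakening))
unrestricted ✓ (typability at T2 → T2 → T1 is all that's needed)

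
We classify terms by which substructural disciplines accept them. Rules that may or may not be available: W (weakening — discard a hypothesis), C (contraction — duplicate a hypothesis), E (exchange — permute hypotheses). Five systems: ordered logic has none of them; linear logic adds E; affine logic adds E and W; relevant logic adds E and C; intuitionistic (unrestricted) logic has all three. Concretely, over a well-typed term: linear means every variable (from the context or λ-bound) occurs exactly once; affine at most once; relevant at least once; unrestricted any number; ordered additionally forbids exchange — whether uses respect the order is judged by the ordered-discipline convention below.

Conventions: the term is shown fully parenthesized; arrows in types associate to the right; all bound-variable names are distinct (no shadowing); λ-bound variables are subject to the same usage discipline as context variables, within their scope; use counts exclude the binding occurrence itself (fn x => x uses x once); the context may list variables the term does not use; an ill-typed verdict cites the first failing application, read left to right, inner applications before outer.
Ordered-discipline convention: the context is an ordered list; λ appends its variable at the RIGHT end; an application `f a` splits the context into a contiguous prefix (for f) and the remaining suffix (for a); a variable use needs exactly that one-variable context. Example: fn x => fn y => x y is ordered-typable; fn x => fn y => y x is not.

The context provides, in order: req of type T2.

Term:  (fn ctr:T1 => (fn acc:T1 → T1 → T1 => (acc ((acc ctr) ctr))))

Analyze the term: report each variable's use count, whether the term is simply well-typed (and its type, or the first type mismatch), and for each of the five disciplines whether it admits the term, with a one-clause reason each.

counts: req=0, ctr (bound)=2, acc (bound)=2
order of uses: acc, acc, ctr, ctr
typing: well-typed at T1 → (T1 → T1 → T1) → T1 → T1
ordered: ✗ — repeated use of ctr ×2, acc ×2; req never used (weakening)
linear: ✗ — repeated use of ctr ×2, acc ×2; req never used (weakening)
affine: ✗ — repeated use of ctr ×2, acc ×2
relevant: ✗ — req never used (weakening)
unrestricted: ✓ — well-typed at T1 → (T1 → T1 → T1) → T1 → T1; no restrictions here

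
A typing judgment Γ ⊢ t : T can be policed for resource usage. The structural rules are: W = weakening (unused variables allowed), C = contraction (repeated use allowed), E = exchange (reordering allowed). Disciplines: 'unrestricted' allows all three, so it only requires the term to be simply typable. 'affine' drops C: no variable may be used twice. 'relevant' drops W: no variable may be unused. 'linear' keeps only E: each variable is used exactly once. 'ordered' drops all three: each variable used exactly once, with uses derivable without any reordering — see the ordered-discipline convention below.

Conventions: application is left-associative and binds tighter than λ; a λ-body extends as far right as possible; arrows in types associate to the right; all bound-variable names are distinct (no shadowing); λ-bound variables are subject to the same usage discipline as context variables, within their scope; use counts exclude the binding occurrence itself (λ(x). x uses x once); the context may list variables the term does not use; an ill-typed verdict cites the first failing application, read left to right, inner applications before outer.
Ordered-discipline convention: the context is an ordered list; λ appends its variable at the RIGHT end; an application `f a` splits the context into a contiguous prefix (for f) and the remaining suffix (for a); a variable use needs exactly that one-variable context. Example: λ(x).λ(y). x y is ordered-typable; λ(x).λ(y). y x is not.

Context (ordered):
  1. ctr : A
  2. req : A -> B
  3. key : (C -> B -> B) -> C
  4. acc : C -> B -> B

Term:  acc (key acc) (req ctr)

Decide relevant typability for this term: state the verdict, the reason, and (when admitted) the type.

yes — ctr, req, key, acc: all used, weakening unneeded; term : B
use counts: ctr: 1×, req: 1×, key: 1×, acc: 2×
left-to-right use order: acc, key, acc, req, ctr
typing: well-typed — term : B
across the five disciplines: ordered ✗ · linear ✗ · affine ✗ · relevant ✓ · unrestricted ✓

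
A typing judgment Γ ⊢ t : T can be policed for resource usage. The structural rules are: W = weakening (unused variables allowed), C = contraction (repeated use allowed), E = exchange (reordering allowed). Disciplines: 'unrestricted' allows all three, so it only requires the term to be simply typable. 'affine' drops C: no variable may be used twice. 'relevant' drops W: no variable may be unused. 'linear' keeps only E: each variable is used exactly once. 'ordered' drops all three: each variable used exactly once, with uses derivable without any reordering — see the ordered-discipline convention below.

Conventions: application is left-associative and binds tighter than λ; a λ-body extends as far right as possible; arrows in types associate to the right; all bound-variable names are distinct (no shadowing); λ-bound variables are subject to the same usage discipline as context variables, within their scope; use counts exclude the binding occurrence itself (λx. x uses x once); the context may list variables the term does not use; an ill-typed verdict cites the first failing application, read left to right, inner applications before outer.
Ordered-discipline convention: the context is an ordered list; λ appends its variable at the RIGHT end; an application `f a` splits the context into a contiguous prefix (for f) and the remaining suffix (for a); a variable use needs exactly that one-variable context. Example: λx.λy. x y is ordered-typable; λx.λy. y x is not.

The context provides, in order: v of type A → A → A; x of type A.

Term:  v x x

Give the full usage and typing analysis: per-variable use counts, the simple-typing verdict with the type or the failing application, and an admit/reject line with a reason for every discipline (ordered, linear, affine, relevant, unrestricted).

counts: v: 1, x: 2
order of uses: v, x, x
typing: well-typed — term : A
ordered: ✗ — repeated use of x ×2
linear: ✗ — repeated use of x ×2
affine: ✗ — repeated use of x ×2
relevant: ✓ — none of v, x goes unused
unrestricted: ✓ — well-typed at A; no restrictions here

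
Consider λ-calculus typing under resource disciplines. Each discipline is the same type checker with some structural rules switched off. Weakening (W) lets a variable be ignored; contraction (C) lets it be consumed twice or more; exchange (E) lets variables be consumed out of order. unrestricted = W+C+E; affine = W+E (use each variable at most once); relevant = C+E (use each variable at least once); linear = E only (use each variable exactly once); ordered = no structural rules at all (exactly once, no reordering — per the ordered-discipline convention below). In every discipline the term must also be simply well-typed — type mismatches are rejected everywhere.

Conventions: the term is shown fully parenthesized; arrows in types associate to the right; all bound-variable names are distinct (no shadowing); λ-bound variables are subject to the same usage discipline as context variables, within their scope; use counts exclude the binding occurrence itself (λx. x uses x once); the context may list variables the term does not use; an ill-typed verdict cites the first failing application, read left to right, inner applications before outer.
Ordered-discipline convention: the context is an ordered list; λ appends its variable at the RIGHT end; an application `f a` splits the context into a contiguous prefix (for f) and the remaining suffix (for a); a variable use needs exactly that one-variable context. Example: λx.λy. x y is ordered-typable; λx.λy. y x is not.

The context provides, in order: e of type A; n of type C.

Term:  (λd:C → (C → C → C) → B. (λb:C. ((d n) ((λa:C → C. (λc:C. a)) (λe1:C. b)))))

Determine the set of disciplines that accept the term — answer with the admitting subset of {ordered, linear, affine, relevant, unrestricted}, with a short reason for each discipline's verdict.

admitted in: affine, unrestricted
use counts: e: 0; n: 1; d (bound): 1; b (bound): 1; a (bound): 1; c (bound): 0; e1 (bound): 0
uses in reading order: d, n, a, b
typing: well-typed — term : (C → (C → C → C) → B) → C → B
ordered ✗ (needs weakening: e, c, e1 unused)
linear ✗ (needs weakening: e, c, e1 unused)
affine ✓ (none of e, n, d, b, a, c, e1 used more than once)
relevant ✗ (needs weakening: e, c, e1 unused)
unrestricted ✓ (type-checks ((C → (C → C → C) → B) → C → B) and nothing is barred)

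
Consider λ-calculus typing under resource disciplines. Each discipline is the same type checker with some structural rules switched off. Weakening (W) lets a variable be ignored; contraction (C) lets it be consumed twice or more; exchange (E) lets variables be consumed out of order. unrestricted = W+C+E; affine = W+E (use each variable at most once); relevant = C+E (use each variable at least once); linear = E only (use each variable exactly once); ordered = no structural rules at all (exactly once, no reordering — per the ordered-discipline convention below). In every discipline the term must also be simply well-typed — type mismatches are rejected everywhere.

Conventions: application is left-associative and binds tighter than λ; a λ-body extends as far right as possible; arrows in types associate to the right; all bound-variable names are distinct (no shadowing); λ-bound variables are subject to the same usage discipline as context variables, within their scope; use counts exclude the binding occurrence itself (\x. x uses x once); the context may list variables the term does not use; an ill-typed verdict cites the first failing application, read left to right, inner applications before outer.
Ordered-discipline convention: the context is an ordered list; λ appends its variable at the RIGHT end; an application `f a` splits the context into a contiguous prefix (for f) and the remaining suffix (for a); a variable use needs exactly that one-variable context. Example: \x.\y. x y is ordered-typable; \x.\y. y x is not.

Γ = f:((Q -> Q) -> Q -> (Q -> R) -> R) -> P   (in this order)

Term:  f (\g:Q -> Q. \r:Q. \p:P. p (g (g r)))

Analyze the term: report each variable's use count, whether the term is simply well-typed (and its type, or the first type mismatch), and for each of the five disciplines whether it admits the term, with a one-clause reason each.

variable uses: f: 1, g (bound): 2, r (bound): 1, p (bound): 1
left-to-right use order: f, p, g, g, r
typing: ill-typed: non-function type P applied to an argument
ordered ✗ (a type mismatch blocks all five)
linear ✗ (the type mismatch rejects it)
affine ✗ (not simply typable)
relevant ✗ (fails simple typing)
unrestricted ✗ (a type mismatch blocks all five)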